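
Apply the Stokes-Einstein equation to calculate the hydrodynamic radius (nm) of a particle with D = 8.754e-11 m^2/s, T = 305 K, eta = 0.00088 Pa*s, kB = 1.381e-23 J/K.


Stokes-Einstein: R = kB*T / (6*pi*eta*D)
R = 1.381e-23 * 305 / (6 * pi * 0.00088 * 8.754e-11)
R = 2.9007e-09 m = 2.9 nm

2.9


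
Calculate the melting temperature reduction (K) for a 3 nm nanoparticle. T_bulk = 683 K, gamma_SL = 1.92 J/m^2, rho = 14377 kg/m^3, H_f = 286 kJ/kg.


Radius R = 3/2 = 1.5 nm = 1.5e-09 m
Convert H_f = 286 kJ/kg = 286000 J/kg
dT = 2 * gamma_SL * T_bulk / (rho * H_f * R)
dT = 2 * 1.92 * 683 / (14377 * 286000 * 1.5e-09)
dT = 425.2 K

425.2


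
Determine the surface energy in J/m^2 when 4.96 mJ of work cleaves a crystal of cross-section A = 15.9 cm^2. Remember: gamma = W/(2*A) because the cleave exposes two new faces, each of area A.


Convert: A = 15.9 cm^2 = 0.00159 m^2, W = 4.96 mJ = 0.00496 J
Cleaving exposes two faces of area A, so total new surface = 2*A and gamma = W / (2*A)
gamma = 0.00496 / (2 * 0.00159)
gamma = 1.56 J/m^2

1.56


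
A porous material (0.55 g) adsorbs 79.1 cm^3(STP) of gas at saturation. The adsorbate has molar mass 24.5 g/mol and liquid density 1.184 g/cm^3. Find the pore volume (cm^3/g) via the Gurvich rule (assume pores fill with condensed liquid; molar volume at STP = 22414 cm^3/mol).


Moles adsorbed n = V_ads / 22414 = 79.1 / 22414 = 3.529044e-03 mol
Liquid volume V_liq = n * M / rho_liq = 3.529044e-03 * 24.5 / 1.184 = 0.07302 cm^3
Specific pore volume V_pore = V_liq / m_sample = 0.07302 / 0.55
V_pore = 0.1328 cm^3/g

0.1328


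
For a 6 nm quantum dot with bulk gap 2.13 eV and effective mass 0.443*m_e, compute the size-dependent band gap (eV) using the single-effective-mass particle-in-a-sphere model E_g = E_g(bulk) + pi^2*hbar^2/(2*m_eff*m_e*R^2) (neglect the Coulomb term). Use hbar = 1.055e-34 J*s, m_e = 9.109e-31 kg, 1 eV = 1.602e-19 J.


Radius R = 6/2 nm = 3e-09 m
Confinement energy dE = pi^2 * hbar^2 / (2 * m_eff * m_e * R^2)
dE = pi^2 * (1.055e-34)^2 / (2 * 0.443 * 9.109e-31 * (3e-09)^2) J, divided by 1.602e-19 J/eV
dE = 0.0944 eV
Total band gap = E_g(bulk) + dE = 2.13 + 0.0944 = 2.2244 eV

2.2244


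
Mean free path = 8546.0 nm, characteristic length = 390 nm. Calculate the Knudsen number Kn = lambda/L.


Knudsen number Kn = lambda / L
Kn = 8546.0 / 390
Kn = 21.9128

21.9128


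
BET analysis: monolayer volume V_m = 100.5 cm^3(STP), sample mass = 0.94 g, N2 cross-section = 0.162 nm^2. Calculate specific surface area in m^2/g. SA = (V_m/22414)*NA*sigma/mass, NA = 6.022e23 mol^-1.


Number of moles in monolayer = V_m / 22414 = 100.5 / 22414 = 0.0044838
Number of molecules = moles * NA = 0.0044838 * 6.022e23
SA = molecules * sigma / mass
SA = (100.5 / 22414) * 6.022e23 * 0.162e-18 / 0.94
SA = 465.3 m^2/g

465.3


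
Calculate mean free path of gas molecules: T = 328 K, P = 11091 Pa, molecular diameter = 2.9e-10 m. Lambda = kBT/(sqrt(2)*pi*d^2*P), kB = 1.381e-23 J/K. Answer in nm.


Mean free path: lambda = kB*T / (sqrt(2) * pi * d^2 * P)
lambda = 1.381e-23 * 328 / (sqrt(2) * pi * (2.9e-10)^2 * 11091)
lambda = 1.09304e-06 m
lambda = 1093.04 nm

1093.04


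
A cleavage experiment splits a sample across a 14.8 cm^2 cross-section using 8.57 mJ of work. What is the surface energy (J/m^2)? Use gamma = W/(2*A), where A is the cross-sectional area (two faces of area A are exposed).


Convert: A = 14.8 cm^2 = 0.00148 m^2, W = 8.57 mJ = 0.00857 J
Cleaving exposes two faces of area A, so total new surface = 2*A and gamma = W / (2*A)
gamma = 0.00857 / (2 * 0.00148)
gamma = 2.895 J/m^2

2.895


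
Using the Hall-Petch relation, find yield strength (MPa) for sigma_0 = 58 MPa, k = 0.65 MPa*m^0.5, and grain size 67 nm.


d = 67 nm = 6.7e-08 m
sqrt(d) = 0.0002588436
Hall-Petch contribution = k / sqrt(d) = 0.65 / 0.0002588436 = 2511.2 MPa
sigma = sigma_0 + k/sqrt(d) = 58 + 2511.2 = 2569.2 MPa

2569.2


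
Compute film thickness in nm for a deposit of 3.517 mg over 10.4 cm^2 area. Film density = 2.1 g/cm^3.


Convert: m = 3.517 mg = 3.5170e-06 kg, A = 10.4 cm^2 = 1.0400e-03 m^2, rho = 2.1 g/cm^3 = 2100 kg/m^3
t = m / (A * rho)
t = 3.5170e-06 / (1.0400e-03 * 2100)
t = 1.6103e-06 m = 1610.3 nm

1610.3


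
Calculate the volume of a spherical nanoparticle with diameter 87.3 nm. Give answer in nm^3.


Radius r = 87.3/2 = 43.65 nm
Volume V = (4/3) * pi * r^3
V = (4/3) * pi * (43.65)^3
V = 348370.49 nm^3

348370.49


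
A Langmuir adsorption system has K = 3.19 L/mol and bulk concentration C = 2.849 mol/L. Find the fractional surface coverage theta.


Langmuir isotherm: theta = K*C / (1 + K*C)
K*C = 3.19 * 2.849 = 9.08831
theta = 9.08831 / (1 + 9.08831) = 9.08831 / 10.08831
theta = 0.9009

0.9009


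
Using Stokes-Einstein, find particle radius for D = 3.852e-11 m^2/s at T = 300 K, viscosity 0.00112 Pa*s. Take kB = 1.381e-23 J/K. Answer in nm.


Stokes-Einstein: R = kB*T / (6*pi*eta*D)
R = 1.381e-23 * 300 / (6 * pi * 0.00112 * 3.852e-11)
R = 5.09459e-09 m = 5.09 nm

5.09


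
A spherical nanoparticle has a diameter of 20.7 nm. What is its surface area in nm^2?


Radius r = 20.7/2 = 10.35 nm
Surface area SA = 4 * pi * r^2
SA = 4 * pi * (10.35)^2
SA = 1346.14 nm^2

1346.14


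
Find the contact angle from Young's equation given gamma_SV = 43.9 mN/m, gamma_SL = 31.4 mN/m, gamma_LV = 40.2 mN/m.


cos(theta) = (gamma_SV - gamma_SL) / gamma_LV
cos(theta) = (43.9 - 31.4) / 40.2
cos(theta) = 0.310945
theta = arccos(0.310945) = 71.88 degrees

71.88


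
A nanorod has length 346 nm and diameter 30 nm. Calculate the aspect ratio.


Aspect ratio AR = length / diameter
AR = 346 / 30
AR = 11.53

11.53


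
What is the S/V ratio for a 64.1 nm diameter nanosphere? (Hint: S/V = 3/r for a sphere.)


Radius r = 64.1/2 = 32.05 nm
S/V = 3 / r = 3 / 32.05
S/V = 0.0936 nm^-1

0.0936


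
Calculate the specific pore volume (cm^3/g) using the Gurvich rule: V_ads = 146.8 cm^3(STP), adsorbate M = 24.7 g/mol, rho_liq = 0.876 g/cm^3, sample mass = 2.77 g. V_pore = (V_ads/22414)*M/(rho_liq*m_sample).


Moles adsorbed n = V_ads / 22414 = 146.8 / 22414 = 6.549478e-03 mol
Liquid volume V_liq = n * M / rho_liq = 6.549478e-03 * 24.7 / 0.876 = 0.18467 cm^3
Specific pore volume V_pore = V_liq / m_sample = 0.18467 / 2.77
V_pore = 0.0667 cm^3/g

0.0667


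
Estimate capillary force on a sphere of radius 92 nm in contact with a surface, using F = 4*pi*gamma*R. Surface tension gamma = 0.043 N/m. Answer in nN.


Convert radius: R = 92 nm = 9.2e-08 m
F = 4 * pi * gamma * R
F = 4 * pi * 0.043 * 9.2e-08
F = 4.97126e-08 N = 49.7126 nN

49.7126


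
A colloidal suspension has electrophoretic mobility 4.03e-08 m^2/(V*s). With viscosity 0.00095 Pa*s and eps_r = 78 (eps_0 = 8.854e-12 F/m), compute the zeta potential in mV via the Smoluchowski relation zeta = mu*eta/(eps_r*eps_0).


Smoluchowski equation: zeta = mu * eta / (eps_r * eps_0)
zeta = 4.03e-08 * 0.00095 / (78 * 8.854e-12)
zeta = 0.055436 V = 55.44 mV

55.44


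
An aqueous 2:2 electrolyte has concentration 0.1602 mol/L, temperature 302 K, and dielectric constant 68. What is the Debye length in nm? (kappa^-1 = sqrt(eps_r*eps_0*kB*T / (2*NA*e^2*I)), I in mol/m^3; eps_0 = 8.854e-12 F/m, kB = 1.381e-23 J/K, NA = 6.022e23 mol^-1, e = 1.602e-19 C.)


Ionic strength I = 0.1602 * 2^2 * 1000 = 640.8 mol/m^3
kappa^-1 = sqrt(68 * 8.854e-12 * 1.381e-23 * 302 / (2 * 6.022e23 * (1.602e-19)^2 * 640.8))
kappa^-1 = 0.356 nm

0.356


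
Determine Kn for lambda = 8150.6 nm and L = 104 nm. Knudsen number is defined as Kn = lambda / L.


Knudsen number Kn = lambda / L
Kn = 8150.6 / 104
Kn = 78.3712

78.3712


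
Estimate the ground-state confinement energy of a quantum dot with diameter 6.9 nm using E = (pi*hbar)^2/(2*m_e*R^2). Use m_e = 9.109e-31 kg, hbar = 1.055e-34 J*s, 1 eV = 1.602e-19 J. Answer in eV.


Radius R = 6.9/2 = 3.45 nm = 3.45e-09 m
E = (pi * 1.055e-34)^2 / (2 * 9.109e-31 * (3.45e-09)^2)
E(J) = 5.06601e-21
E = E(J) / 1.602e-19 = 0.0316 eV

0.0316


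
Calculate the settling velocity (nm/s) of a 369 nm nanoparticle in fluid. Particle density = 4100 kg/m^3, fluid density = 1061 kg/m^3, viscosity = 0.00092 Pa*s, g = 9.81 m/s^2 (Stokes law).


Radius R = 369/2 nm = 1.845e-07 m
Density difference = 4100 - 1061 = 3039 kg/m^3
v = 2 * R^2 * (rho_p - rho_f) * g / (9 * eta)
v = 2 * (1.845e-07)^2 * 3039 * 9.81 / (9 * 0.00092)
v = 2.45128e-07 m/s = 245.1275 nm/s

245.1275


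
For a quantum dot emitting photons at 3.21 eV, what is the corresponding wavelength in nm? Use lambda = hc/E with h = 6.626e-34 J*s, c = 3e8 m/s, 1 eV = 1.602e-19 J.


Convert energy: E = 3.21 eV = 3.21 * 1.602e-19 = 5.14242e-19 J
lambda = h*c / E = 6.626e-34 * 3e8 / 5.14242e-19
lambda = 3.8655e-07 m = 386.5 nm

386.5


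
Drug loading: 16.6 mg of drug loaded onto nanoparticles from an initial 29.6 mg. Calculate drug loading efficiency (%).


Drug loading efficiency = (drug loaded / drug initial) * 100
DLE = 16.6 / 29.6 * 100
DLE = 0.5608 * 100
DLE = 56.08%

56.08


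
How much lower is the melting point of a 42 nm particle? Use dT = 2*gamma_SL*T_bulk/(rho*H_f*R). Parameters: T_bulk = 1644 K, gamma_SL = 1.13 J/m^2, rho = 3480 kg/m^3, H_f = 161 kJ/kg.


Radius R = 42/2 = 21 nm = 2.1e-08 m
Convert H_f = 161 kJ/kg = 161000 J/kg
dT = 2 * gamma_SL * T_bulk / (rho * H_f * R)
dT = 2 * 1.13 * 1644 / (3480 * 161000 * 2.1e-08)
dT = 315.8 K

315.8


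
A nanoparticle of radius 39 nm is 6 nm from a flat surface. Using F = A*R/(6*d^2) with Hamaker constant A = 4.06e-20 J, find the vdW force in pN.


Convert to SI: R = 39 nm = 3.9e-08 m, d = 6 nm = 6e-09 m
F = A * R / (6 * d^2)
F = 4.06e-20 * 3.9e-08 / (6 * (6e-09)^2)
F = 7.33056e-12 N = 7.331 pN

7.331


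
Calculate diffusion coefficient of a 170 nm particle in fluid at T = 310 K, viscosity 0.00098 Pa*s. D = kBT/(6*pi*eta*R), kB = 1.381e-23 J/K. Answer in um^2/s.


Radius R = 170/2 = 85 nm = 8.5e-08 m
D = kB*T / (6*pi*eta*R)
D = 1.381e-23 * 310 / (6 * pi * 0.00098 * 8.5e-08)
D = 2.72652e-12 m^2/s = 2.727 um^2/s

2.727


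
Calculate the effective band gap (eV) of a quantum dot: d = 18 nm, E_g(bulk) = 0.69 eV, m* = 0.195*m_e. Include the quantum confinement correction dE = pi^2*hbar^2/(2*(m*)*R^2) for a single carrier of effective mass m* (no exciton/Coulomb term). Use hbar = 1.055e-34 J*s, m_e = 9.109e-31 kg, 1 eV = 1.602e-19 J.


Radius R = 18/2 nm = 9e-09 m
Confinement energy dE = pi^2 * hbar^2 / (2 * m_eff * m_e * R^2)
dE = pi^2 * (1.055e-34)^2 / (2 * 0.195 * 9.109e-31 * (9e-09)^2) J, divided by 1.602e-19 J/eV
dE = 0.0238 eV
Total band gap = E_g(bulk) + dE = 0.69 + 0.0238 = 0.7138 eV

0.7138


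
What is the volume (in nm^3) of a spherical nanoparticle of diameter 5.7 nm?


Radius r = 5.7/2 = 2.85 nm
Volume V = (4/3) * pi * r^3
V = (4/3) * pi * (2.85)^3
V = 96.97 nm^3

96.97


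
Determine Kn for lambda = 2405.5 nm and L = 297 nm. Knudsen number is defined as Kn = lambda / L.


Knudsen number Kn = lambda / L
Kn = 2405.5 / 297
Kn = 8.0993

8.0993


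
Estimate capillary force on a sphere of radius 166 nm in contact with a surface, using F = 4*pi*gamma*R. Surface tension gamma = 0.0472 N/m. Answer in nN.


Convert radius: R = 166 nm = 1.66e-07 m
F = 4 * pi * gamma * R
F = 4 * pi * 0.0472 * 1.66e-07
F = 9.846e-08 N = 98.46 nN

98.46


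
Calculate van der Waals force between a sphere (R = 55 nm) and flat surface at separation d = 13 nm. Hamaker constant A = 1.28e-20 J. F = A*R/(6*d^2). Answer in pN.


Convert to SI: R = 55 nm = 5.5e-08 m, d = 13 nm = 1.3e-08 m
F = A * R / (6 * d^2)
F = 1.28e-20 * 5.5e-08 / (6 * (1.3e-08)^2)
F = 6.9428e-13 N = 0.694 pN

0.694


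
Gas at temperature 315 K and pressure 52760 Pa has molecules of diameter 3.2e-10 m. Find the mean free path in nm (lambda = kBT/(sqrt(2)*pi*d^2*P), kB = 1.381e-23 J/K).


Mean free path: lambda = kB*T / (sqrt(2) * pi * d^2 * P)
lambda = 1.381e-23 * 315 / (sqrt(2) * pi * (3.2e-10)^2 * 52760)
lambda = 1.81232e-07 m
lambda = 181.23 nm

181.23


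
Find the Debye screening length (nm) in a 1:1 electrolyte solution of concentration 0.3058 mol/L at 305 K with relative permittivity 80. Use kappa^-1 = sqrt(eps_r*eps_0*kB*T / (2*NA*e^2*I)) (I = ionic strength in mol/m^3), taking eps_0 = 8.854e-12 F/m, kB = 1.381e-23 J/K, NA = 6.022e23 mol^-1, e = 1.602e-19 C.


Ionic strength I = 0.3058 * 1^2 * 1000 = 305.8 mol/m^3
kappa^-1 = sqrt(80 * 8.854e-12 * 1.381e-23 * 305 / (2 * 6.022e23 * (1.602e-19)^2 * 305.8))
kappa^-1 = 0.562 nm

0.562


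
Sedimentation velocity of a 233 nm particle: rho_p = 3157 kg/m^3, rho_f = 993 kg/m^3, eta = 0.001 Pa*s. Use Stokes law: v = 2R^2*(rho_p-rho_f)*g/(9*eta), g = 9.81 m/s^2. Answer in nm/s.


Radius R = 233/2 nm = 1.165e-07 m
Density difference = 3157 - 993 = 2164 kg/m^3
v = 2 * R^2 * (rho_p - rho_f) * g / (9 * eta)
v = 2 * (1.165e-07)^2 * 2164 * 9.81 / (9 * 0.001)
v = 6.40274e-08 m/s = 64.0274 nm/s

64.0274


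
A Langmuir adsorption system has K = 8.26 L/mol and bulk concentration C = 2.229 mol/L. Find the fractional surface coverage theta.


Langmuir isotherm: theta = K*C / (1 + K*C)
K*C = 8.26 * 2.229 = 18.41154
theta = 18.41154 / (1 + 18.41154) = 18.41154 / 19.41154
theta = 0.9485

0.9485


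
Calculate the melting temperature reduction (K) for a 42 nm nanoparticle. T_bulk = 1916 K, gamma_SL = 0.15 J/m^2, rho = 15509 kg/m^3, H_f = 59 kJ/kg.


Radius R = 42/2 = 21 nm = 2.1e-08 m
Convert H_f = 59 kJ/kg = 59000 J/kg
dT = 2 * gamma_SL * T_bulk / (rho * H_f * R)
dT = 2 * 0.15 * 1916 / (15509 * 59000 * 2.1e-08)
dT = 29.9 K

29.9


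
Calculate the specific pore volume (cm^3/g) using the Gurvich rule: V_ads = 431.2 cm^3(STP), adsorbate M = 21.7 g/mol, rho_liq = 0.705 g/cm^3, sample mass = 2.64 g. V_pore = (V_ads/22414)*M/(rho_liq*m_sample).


Moles adsorbed n = V_ads / 22414 = 431.2 / 22414 = 1.923798e-02 mol
Liquid volume V_liq = n * M / rho_liq = 1.923798e-02 * 21.7 / 0.705 = 0.59215 cm^3
Specific pore volume V_pore = V_liq / m_sample = 0.59215 / 2.64
V_pore = 0.2243 cm^3/g

0.2243


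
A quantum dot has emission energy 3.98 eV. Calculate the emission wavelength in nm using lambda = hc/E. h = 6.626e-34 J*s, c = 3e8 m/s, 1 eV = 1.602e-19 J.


Convert energy: E = 3.98 eV = 3.98 * 1.602e-19 = 6.37596e-19 J
lambda = h*c / E = 6.626e-34 * 3e8 / 6.37596e-19
lambda = 3.11765e-07 m = 311.8 nm

311.8


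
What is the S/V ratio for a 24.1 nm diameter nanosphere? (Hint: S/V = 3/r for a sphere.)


Radius r = 24.1/2 = 12.05 nm
S/V = 3 / r = 3 / 12.05
S/V = 0.249 nm^-1

0.249


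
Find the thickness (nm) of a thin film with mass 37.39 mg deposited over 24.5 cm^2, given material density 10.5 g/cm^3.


Convert: m = 37.39 mg = 3.7390e-05 kg, A = 24.5 cm^2 = 2.4500e-03 m^2, rho = 10.5 g/cm^3 = 10500 kg/m^3
t = m / (A * rho)
t = 3.7390e-05 / (2.4500e-03 * 10500)
t = 1.4534e-06 m = 1453.4 nm

1453.4


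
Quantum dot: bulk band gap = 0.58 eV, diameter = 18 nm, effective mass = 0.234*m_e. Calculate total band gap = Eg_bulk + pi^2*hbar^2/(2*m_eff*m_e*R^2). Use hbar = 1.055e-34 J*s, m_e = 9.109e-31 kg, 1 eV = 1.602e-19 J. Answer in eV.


Radius R = 18/2 nm = 9e-09 m
Confinement energy dE = pi^2 * hbar^2 / (2 * m_eff * m_e * R^2)
dE = pi^2 * (1.055e-34)^2 / (2 * 0.234 * 9.109e-31 * (9e-09)^2) J, divided by 1.602e-19 J/eV
dE = 0.0199 eV
Total band gap = E_g(bulk) + dE = 0.58 + 0.0199 = 0.5999 eV

0.5999


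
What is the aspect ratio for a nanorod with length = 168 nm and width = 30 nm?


Aspect ratio AR = length / diameter
AR = 168 / 30
AR = 5.6

5.6


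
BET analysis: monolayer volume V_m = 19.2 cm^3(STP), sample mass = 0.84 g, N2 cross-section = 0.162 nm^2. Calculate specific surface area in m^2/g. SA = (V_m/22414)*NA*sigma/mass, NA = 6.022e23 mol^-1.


Number of moles in monolayer = V_m / 22414 = 19.2 / 22414 = 0.00085661
Number of molecules = moles * NA = 0.00085661 * 6.022e23
SA = molecules * sigma / mass
SA = (19.2 / 22414) * 6.022e23 * 0.162e-18 / 0.84
SA = 99.5 m^2/g

99.5


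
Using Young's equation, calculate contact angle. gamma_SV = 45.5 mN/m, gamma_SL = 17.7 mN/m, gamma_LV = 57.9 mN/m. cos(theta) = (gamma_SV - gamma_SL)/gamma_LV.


cos(theta) = (gamma_SV - gamma_SL) / gamma_LV
cos(theta) = (45.5 - 17.7) / 57.9
cos(theta) = 0.480138
theta = arccos(0.480138) = 61.31 degrees

61.31


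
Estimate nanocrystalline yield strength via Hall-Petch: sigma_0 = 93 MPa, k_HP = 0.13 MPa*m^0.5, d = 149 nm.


d = 149 nm = 1.49e-07 m
sqrt(d) = 0.0003860052
Hall-Petch contribution = k / sqrt(d) = 0.13 / 0.0003860052 = 336.8 MPa
sigma = sigma_0 + k/sqrt(d) = 93 + 336.8 = 429.8 MPa

429.8


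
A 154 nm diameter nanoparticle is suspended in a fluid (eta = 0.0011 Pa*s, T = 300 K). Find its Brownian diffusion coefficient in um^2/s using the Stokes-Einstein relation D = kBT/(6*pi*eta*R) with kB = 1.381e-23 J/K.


Radius R = 154/2 = 77 nm = 7.7e-08 m
D = kB*T / (6*pi*eta*R)
D = 1.381e-23 * 300 / (6 * pi * 0.0011 * 7.7e-08)
D = 2.59496e-12 m^2/s = 2.595 um^2/s

2.595


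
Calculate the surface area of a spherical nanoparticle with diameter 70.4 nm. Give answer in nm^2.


Radius r = 70.4/2 = 35.2 nm
Surface area SA = 4 * pi * r^2
SA = 4 * pi * (35.2)^2
SA = 15570.24 nm^2

15570.24


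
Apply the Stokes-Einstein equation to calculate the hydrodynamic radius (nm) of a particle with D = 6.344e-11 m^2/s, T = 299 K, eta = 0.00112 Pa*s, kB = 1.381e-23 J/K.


Stokes-Einstein: R = kB*T / (6*pi*eta*D)
R = 1.381e-23 * 299 / (6 * pi * 0.00112 * 6.344e-11)
R = 3.08306e-09 m = 3.08 nm

3.08


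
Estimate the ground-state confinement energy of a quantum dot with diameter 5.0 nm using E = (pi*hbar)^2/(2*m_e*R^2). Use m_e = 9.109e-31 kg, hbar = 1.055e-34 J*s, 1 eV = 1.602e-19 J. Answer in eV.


Radius R = 5.0/2 = 2.5 nm = 2.5e-09 m
E = (pi * 1.055e-34)^2 / (2 * 9.109e-31 * (2.5e-09)^2)
E(J) = 9.6477e-21
E = E(J) / 1.602e-19 = 0.0602 eV

0.0602


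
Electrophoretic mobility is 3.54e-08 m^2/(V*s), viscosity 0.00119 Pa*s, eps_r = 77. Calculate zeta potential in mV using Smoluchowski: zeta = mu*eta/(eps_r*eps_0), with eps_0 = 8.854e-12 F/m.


Smoluchowski equation: zeta = mu * eta / (eps_r * eps_0)
zeta = 3.54e-08 * 0.00119 / (77 * 8.854e-12)
zeta = 0.06179 V = 61.79 mV

61.79


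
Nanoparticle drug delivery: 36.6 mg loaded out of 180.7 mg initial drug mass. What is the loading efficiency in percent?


Drug loading efficiency = (drug loaded / drug initial) * 100
DLE = 36.6 / 180.7 * 100
DLE = 0.2025 * 100
DLE = 20.25%

20.25


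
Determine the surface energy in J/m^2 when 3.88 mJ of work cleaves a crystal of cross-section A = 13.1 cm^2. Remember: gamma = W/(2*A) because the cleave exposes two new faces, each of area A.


Convert: A = 13.1 cm^2 = 0.00131 m^2, W = 3.88 mJ = 0.00388 J
Cleaving exposes two faces of area A, so total new surface = 2*A and gamma = W / (2*A)
gamma = 0.00388 / (2 * 0.00131)
gamma = 1.481 J/m^2

1.481


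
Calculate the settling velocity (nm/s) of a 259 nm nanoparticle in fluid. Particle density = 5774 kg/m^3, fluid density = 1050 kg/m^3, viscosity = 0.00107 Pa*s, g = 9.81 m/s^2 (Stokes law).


Radius R = 259/2 nm = 1.295e-07 m
Density difference = 5774 - 1050 = 4724 kg/m^3
v = 2 * R^2 * (rho_p - rho_f) * g / (9 * eta)
v = 2 * (1.295e-07)^2 * 4724 * 9.81 / (9 * 0.00107)
v = 1.61407e-07 m/s = 161.4069 nm/s

161.4069


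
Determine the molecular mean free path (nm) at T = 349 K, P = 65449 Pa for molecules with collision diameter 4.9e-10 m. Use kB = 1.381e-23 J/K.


Mean free path: lambda = kB*T / (sqrt(2) * pi * d^2 * P)
lambda = 1.381e-23 * 349 / (sqrt(2) * pi * (4.9e-10)^2 * 65449)
lambda = 6.90334e-08 m
lambda = 69.03 nm

69.03


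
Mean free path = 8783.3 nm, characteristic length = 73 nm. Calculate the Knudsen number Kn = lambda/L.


Knudsen number Kn = lambda / L
Kn = 8783.3 / 73
Kn = 120.3192

120.3192


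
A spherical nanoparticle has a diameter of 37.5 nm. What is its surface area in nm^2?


Radius r = 37.5/2 = 18.75 nm
Surface area SA = 4 * pi * r^2
SA = 4 * pi * (18.75)^2
SA = 4417.86 nm^2

4417.86


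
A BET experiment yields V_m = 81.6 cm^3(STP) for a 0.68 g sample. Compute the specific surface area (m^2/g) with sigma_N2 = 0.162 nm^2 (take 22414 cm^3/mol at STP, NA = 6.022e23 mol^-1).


Number of moles in monolayer = V_m / 22414 = 81.6 / 22414 = 0.00364058
Number of molecules = moles * NA = 0.00364058 * 6.022e23
SA = molecules * sigma / mass
SA = (81.6 / 22414) * 6.022e23 * 0.162e-18 / 0.68
SA = 522.3 m^2/g

522.3


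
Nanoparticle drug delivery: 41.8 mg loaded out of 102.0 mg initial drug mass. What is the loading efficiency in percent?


Drug loading efficiency = (drug loaded / drug initial) * 100
DLE = 41.8 / 102.0 * 100
DLE = 0.4098 * 100
DLE = 40.98%

40.98


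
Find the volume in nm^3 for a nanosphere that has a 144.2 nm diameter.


Radius r = 144.2/2 = 72.1 nm
Volume V = (4/3) * pi * r^3
V = (4/3) * pi * (72.1)^3
V = 1569981.02 nm^3

1569981.02


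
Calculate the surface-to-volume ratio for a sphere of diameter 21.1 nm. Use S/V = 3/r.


Radius r = 21.1/2 = 10.55 nm
S/V = 3 / r = 3 / 10.55
S/V = 0.2844 nm^-1

0.2844


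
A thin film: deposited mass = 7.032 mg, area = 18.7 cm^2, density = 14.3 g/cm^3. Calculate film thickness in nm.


Convert: m = 7.032 mg = 7.0320e-06 kg, A = 18.7 cm^2 = 1.8700e-03 m^2, rho = 14.3 g/cm^3 = 14300 kg/m^3
t = m / (A * rho)
t = 7.0320e-06 / (1.8700e-03 * 14300)
t = 2.6297e-07 m = 263.0 nm

263.0


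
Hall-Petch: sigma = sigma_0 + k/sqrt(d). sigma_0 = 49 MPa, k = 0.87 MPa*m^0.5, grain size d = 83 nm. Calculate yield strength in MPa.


d = 83 nm = 8.3e-08 m
sqrt(d) = 0.0002880972
Hall-Petch contribution = k / sqrt(d) = 0.87 / 0.0002880972 = 3019.8 MPa
sigma = sigma_0 + k/sqrt(d) = 49 + 3019.8 = 3068.8 MPa

3068.8


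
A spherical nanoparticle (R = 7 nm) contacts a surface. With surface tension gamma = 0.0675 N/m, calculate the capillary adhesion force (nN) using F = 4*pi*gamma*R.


Convert radius: R = 7 nm = 7e-09 m
F = 4 * pi * gamma * R
F = 4 * pi * 0.0675 * 7e-09
F = 5.93761e-09 N = 5.9376 nN

5.9376


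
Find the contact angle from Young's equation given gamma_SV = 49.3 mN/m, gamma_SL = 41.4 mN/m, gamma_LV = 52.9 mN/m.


cos(theta) = (gamma_SV - gamma_SL) / gamma_LV
cos(theta) = (49.3 - 41.4) / 52.9
cos(theta) = 0.149338
theta = arccos(0.149338) = 81.41 degrees

81.41


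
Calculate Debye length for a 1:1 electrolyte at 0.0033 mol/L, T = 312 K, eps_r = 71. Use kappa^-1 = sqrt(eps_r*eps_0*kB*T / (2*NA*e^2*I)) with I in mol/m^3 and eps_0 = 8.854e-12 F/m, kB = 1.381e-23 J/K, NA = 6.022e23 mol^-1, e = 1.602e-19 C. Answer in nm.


Ionic strength I = 0.0033 * 1^2 * 1000 = 3.3 mol/m^3
kappa^-1 = sqrt(71 * 8.854e-12 * 1.381e-23 * 312 / (2 * 6.022e23 * (1.602e-19)^2 * 3.3))
kappa^-1 = 5.153 nm

5.153


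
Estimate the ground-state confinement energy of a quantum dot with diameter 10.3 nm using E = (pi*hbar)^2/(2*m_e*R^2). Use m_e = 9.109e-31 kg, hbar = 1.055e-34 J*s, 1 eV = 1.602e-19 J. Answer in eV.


Radius R = 10.3/2 = 5.15 nm = 5.15e-09 m
E = (pi * 1.055e-34)^2 / (2 * 9.109e-31 * (5.15e-09)^2)
E(J) = 2.27347e-21
E = E(J) / 1.602e-19 = 0.0142 eV

0.0142


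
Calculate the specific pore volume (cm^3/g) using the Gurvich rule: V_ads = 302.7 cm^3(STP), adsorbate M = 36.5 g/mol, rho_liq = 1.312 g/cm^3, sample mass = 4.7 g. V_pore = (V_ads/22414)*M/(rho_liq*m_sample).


Moles adsorbed n = V_ads / 22414 = 302.7 / 22414 = 1.350495e-02 mol
Liquid volume V_liq = n * M / rho_liq = 1.350495e-02 * 36.5 / 1.312 = 0.37571 cm^3
Specific pore volume V_pore = V_liq / m_sample = 0.37571 / 4.7
V_pore = 0.0799 cm^3/g

0.0799


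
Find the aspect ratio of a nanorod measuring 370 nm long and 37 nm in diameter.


Aspect ratio AR = length / diameter
AR = 370 / 37
AR = 10.0

10.0


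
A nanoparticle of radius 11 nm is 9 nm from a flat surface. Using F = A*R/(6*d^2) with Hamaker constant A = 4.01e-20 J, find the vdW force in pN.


Convert to SI: R = 11 nm = 1.1e-08 m, d = 9 nm = 9e-09 m
F = A * R / (6 * d^2)
F = 4.01e-20 * 1.1e-08 / (6 * (9e-09)^2)
F = 9.07613e-13 N = 0.908 pN

0.908


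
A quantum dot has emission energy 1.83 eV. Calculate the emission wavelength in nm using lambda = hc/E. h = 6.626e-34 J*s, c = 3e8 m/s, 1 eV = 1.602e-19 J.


Convert energy: E = 1.83 eV = 1.83 * 1.602e-19 = 2.93166e-19 J
lambda = h*c / E = 6.626e-34 * 3e8 / 2.93166e-19
lambda = 6.78046e-07 m = 678.0 nm

678.0


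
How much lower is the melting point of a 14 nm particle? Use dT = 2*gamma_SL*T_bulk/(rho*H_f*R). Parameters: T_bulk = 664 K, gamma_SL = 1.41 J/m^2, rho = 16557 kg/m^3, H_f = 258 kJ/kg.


Radius R = 14/2 = 7 nm = 7e-09 m
Convert H_f = 258 kJ/kg = 258000 J/kg
dT = 2 * gamma_SL * T_bulk / (rho * H_f * R)
dT = 2 * 1.41 * 664 / (16557 * 258000 * 7e-09)
dT = 62.6 K

62.6


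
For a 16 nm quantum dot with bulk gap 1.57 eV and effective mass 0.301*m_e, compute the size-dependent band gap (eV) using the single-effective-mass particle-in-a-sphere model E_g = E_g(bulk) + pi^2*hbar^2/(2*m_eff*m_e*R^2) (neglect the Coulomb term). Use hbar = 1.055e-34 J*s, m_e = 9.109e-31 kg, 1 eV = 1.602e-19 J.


Radius R = 16/2 nm = 8e-09 m
Confinement energy dE = pi^2 * hbar^2 / (2 * m_eff * m_e * R^2)
dE = pi^2 * (1.055e-34)^2 / (2 * 0.301 * 9.109e-31 * (8e-09)^2) J, divided by 1.602e-19 J/eV
dE = 0.0195 eV
Total band gap = E_g(bulk) + dE = 1.57 + 0.0195 = 1.5895 eV

1.5895


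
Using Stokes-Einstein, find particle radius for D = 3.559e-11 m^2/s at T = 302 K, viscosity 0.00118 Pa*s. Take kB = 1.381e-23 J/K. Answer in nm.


Stokes-Einstein: R = kB*T / (6*pi*eta*D)
R = 1.381e-23 * 302 / (6 * pi * 0.00118 * 3.559e-11)
R = 5.26853e-09 m = 5.27 nm

5.27


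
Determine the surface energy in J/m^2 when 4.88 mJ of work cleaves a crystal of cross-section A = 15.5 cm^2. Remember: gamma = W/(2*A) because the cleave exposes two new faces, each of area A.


Convert: A = 15.5 cm^2 = 0.00155 m^2, W = 4.88 mJ = 0.00488 J
Cleaving exposes two faces of area A, so total new surface = 2*A and gamma = W / (2*A)
gamma = 0.00488 / (2 * 0.00155)
gamma = 1.574 J/m^2

1.574


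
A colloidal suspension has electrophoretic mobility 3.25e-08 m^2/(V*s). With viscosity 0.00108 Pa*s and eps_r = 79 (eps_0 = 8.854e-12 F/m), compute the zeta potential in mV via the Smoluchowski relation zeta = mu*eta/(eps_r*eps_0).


Smoluchowski equation: zeta = mu * eta / (eps_r * eps_0)
zeta = 3.25e-08 * 0.00108 / (79 * 8.854e-12)
zeta = 0.050181 V = 50.18 mV

50.18


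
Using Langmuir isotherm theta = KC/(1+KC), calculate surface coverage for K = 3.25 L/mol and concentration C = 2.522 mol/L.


Langmuir isotherm: theta = K*C / (1 + K*C)
K*C = 3.25 * 2.522 = 8.1965
theta = 8.1965 / (1 + 8.1965) = 8.1965 / 9.1965
theta = 0.8913

0.8913


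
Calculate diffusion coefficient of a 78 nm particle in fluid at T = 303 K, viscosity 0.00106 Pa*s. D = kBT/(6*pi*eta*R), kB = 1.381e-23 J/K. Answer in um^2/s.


Radius R = 78/2 = 39 nm = 3.9e-08 m
D = kB*T / (6*pi*eta*R)
D = 1.381e-23 * 303 / (6 * pi * 0.00106 * 3.9e-08)
D = 5.36988e-12 m^2/s = 5.37 um^2/s

5.37


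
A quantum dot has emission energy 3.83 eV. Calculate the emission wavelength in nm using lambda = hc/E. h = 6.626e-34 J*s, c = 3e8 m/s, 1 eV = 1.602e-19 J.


Convert energy: E = 3.83 eV = 3.83 * 1.602e-19 = 6.13566e-19 J
lambda = h*c / E = 6.626e-34 * 3e8 / 6.13566e-19
lambda = 3.23975e-07 m = 324.0 nm

324.0


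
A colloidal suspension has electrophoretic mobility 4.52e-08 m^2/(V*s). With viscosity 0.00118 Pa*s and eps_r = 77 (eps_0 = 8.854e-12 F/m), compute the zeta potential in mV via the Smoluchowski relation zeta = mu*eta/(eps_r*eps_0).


Smoluchowski equation: zeta = mu * eta / (eps_r * eps_0)
zeta = 4.52e-08 * 0.00118 / (77 * 8.854e-12)
zeta = 0.078233 V = 78.23 mV

78.23


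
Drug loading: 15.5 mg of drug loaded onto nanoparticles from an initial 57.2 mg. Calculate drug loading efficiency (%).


Drug loading efficiency = (drug loaded / drug initial) * 100
DLE = 15.5 / 57.2 * 100
DLE = 0.271 * 100
DLE = 27.1%

27.1


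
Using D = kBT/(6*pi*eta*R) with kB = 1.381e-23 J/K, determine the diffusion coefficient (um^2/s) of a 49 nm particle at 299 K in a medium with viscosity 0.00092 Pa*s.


Radius R = 49/2 = 24.5 nm = 2.45e-08 m
D = kB*T / (6*pi*eta*R)
D = 1.381e-23 * 299 / (6 * pi * 0.00092 * 2.45e-08)
D = 9.71874e-12 m^2/s = 9.719 um^2/s

9.719


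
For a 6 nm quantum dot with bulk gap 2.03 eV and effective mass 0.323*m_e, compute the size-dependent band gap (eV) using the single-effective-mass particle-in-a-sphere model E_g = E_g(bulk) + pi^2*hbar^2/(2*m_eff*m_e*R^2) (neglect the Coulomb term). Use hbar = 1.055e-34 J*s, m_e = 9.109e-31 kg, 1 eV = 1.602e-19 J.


Radius R = 6/2 nm = 3e-09 m
Confinement energy dE = pi^2 * hbar^2 / (2 * m_eff * m_e * R^2)
dE = pi^2 * (1.055e-34)^2 / (2 * 0.323 * 9.109e-31 * (3e-09)^2) J, divided by 1.602e-19 J/eV
dE = 0.1295 eV
Total band gap = E_g(bulk) + dE = 2.03 + 0.1295 = 2.1595 eV

2.1595


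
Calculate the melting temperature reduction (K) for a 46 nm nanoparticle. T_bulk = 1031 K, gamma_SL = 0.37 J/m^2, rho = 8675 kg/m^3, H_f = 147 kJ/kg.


Radius R = 46/2 = 23 nm = 2.3e-08 m
Convert H_f = 147 kJ/kg = 147000 J/kg
dT = 2 * gamma_SL * T_bulk / (rho * H_f * R)
dT = 2 * 0.37 * 1031 / (8675 * 147000 * 2.3e-08)
dT = 26.0 K

26.0


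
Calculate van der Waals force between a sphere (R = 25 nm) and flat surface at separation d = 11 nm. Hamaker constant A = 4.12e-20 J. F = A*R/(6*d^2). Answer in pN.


Convert to SI: R = 25 nm = 2.5e-08 m, d = 11 nm = 1.1e-08 m
F = A * R / (6 * d^2)
F = 4.12e-20 * 2.5e-08 / (6 * (1.1e-08)^2)
F = 1.41873e-12 N = 1.419 pN

1.419


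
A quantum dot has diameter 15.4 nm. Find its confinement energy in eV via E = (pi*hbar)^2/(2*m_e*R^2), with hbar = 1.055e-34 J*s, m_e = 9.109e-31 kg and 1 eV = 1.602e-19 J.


Radius R = 15.4/2 = 7.7 nm = 7.7e-09 m
E = (pi * 1.055e-34)^2 / (2 * 9.109e-31 * (7.7e-09)^2)
E(J) = 1.017e-21
E = E(J) / 1.602e-19 = 0.0063 eV

0.0063


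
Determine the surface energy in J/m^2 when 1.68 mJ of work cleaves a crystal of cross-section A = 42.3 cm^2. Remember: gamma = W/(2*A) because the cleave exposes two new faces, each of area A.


Convert: A = 42.3 cm^2 = 0.00423 m^2, W = 1.68 mJ = 0.00168 J
Cleaving exposes two faces of area A, so total new surface = 2*A and gamma = W / (2*A)
gamma = 0.00168 / (2 * 0.00423)
gamma = 0.199 J/m^2

0.199


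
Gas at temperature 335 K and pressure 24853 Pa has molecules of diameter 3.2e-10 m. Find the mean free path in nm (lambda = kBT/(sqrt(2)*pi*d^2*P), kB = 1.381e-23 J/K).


Mean free path: lambda = kB*T / (sqrt(2) * pi * d^2 * P)
lambda = 1.381e-23 * 335 / (sqrt(2) * pi * (3.2e-10)^2 * 24853)
lambda = 4.09162e-07 m
lambda = 409.16 nm

409.16


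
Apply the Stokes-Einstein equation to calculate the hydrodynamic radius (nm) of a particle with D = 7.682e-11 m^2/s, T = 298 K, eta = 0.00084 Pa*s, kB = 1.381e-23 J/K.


Stokes-Einstein: R = kB*T / (6*pi*eta*D)
R = 1.381e-23 * 298 / (6 * pi * 0.00084 * 7.682e-11)
R = 3.38341e-09 m = 3.38 nm

3.38


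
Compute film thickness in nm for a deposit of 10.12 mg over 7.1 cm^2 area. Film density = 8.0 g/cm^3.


Convert: m = 10.12 mg = 1.0120e-05 kg, A = 7.1 cm^2 = 7.1000e-04 m^2, rho = 8.0 g/cm^3 = 8000 kg/m^3
t = m / (A * rho)
t = 1.0120e-05 / (7.1000e-04 * 8000)
t = 1.7817e-06 m = 1781.7 nm

1781.7


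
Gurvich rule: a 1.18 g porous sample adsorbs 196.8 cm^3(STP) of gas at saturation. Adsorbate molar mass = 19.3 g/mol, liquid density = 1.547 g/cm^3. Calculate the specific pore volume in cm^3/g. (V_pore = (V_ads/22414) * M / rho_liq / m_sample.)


Moles adsorbed n = V_ads / 22414 = 196.8 / 22414 = 8.780227e-03 mol
Liquid volume V_liq = n * M / rho_liq = 8.780227e-03 * 19.3 / 1.547 = 0.10954 cm^3
Specific pore volume V_pore = V_liq / m_sample = 0.10954 / 1.18
V_pore = 0.0928 cm^3/g

0.0928


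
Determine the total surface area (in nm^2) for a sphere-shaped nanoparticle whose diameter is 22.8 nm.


Radius r = 22.8/2 = 11.4 nm
Surface area SA = 4 * pi * r^2
SA = 4 * pi * (11.4)^2
SA = 1633.13 nm^2

1633.13


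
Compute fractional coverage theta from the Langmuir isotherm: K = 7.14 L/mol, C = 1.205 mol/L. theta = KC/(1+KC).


Langmuir isotherm: theta = K*C / (1 + K*C)
K*C = 7.14 * 1.205 = 8.6037
theta = 8.6037 / (1 + 8.6037) = 8.6037 / 9.6037
theta = 0.8959

0.8959


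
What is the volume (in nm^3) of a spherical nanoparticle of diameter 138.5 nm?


Radius r = 138.5/2 = 69.25 nm
Volume V = (4/3) * pi * r^3
V = (4/3) * pi * (69.25)^3
V = 1391066.66 nm^3

1391066.66


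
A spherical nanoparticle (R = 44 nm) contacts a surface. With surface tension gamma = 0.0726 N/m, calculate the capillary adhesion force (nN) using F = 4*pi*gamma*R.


Convert radius: R = 44 nm = 4.4e-08 m
F = 4 * pi * gamma * R
F = 4 * pi * 0.0726 * 4.4e-08
F = 4.0142e-08 N = 40.142 nN

40.142


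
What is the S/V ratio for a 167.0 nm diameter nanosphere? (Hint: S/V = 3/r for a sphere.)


Radius r = 167.0/2 = 83.5 nm
S/V = 3 / r = 3 / 83.5
S/V = 0.0359 nm^-1

0.0359


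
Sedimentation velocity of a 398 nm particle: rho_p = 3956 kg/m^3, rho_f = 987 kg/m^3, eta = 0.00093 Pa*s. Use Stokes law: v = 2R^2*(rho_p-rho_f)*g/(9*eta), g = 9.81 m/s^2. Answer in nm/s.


Radius R = 398/2 nm = 1.99e-07 m
Density difference = 3956 - 987 = 2969 kg/m^3
v = 2 * R^2 * (rho_p - rho_f) * g / (9 * eta)
v = 2 * (1.99e-07)^2 * 2969 * 9.81 / (9 * 0.00093)
v = 2.75607e-07 m/s = 275.6068 nm/s

275.6068


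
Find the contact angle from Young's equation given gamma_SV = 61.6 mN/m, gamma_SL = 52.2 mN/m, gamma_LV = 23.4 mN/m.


cos(theta) = (gamma_SV - gamma_SL) / gamma_LV
cos(theta) = (61.6 - 52.2) / 23.4
cos(theta) = 0.401709
theta = arccos(0.401709) = 66.31 degrees

66.31


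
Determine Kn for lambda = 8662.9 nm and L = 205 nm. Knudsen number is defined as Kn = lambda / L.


Knudsen number Kn = lambda / L
Kn = 8662.9 / 205
Kn = 42.258

42.258


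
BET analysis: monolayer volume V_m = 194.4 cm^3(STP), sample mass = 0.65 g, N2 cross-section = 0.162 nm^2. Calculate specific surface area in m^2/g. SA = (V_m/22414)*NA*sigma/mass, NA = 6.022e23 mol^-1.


Number of moles in monolayer = V_m / 22414 = 194.4 / 22414 = 0.00867315
Number of molecules = moles * NA = 0.00867315 * 6.022e23
SA = molecules * sigma / mass
SA = (194.4 / 22414) * 6.022e23 * 0.162e-18 / 0.65
SA = 1301.7 m^2/g

1301.7


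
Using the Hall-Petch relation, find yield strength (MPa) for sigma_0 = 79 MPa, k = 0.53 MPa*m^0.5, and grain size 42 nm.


d = 42 nm = 4.2e-08 m
sqrt(d) = 0.000204939
Hall-Petch contribution = k / sqrt(d) = 0.53 / 0.000204939 = 2586.1 MPa
sigma = sigma_0 + k/sqrt(d) = 79 + 2586.1 = 2665.1 MPa

2665.1


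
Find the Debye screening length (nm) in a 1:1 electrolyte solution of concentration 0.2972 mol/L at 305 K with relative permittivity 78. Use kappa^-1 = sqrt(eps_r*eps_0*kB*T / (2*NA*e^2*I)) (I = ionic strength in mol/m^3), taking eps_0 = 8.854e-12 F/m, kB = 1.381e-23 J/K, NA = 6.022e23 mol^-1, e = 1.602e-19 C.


Ionic strength I = 0.2972 * 1^2 * 1000 = 297.2 mol/m^3
kappa^-1 = sqrt(78 * 8.854e-12 * 1.381e-23 * 305 / (2 * 6.022e23 * (1.602e-19)^2 * 297.2))
kappa^-1 = 0.563 nm

0.563


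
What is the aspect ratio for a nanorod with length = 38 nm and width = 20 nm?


Aspect ratio AR = length / diameter
AR = 38 / 20
AR = 1.9

1.9


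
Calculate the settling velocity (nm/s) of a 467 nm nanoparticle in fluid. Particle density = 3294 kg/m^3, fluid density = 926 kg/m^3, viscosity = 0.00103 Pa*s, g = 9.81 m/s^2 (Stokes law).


Radius R = 467/2 nm = 2.335e-07 m
Density difference = 3294 - 926 = 2368 kg/m^3
v = 2 * R^2 * (rho_p - rho_f) * g / (9 * eta)
v = 2 * (2.335e-07)^2 * 2368 * 9.81 / (9 * 0.00103)
v = 2.73259e-07 m/s = 273.2592 nm/s

273.2592


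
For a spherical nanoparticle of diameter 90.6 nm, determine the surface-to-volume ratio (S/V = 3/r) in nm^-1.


Radius r = 90.6/2 = 45.3 nm
S/V = 3 / r = 3 / 45.3
S/V = 0.0662 nm^-1

0.0662


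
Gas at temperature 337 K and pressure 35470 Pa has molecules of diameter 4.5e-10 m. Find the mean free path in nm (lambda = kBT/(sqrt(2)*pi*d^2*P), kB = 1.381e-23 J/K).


Mean free path: lambda = kB*T / (sqrt(2) * pi * d^2 * P)
lambda = 1.381e-23 * 337 / (sqrt(2) * pi * (4.5e-10)^2 * 35470)
lambda = 1.45839e-07 m
lambda = 145.84 nm

145.84


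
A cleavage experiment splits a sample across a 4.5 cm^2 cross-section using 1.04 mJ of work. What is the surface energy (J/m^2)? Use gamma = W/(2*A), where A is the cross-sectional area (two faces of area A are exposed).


Convert: A = 4.5 cm^2 = 0.00045 m^2, W = 1.04 mJ = 0.00104 J
Cleaving exposes two faces of area A, so total new surface = 2*A and gamma = W / (2*A)
gamma = 0.00104 / (2 * 0.00045)
gamma = 1.156 J/m^2

1.156


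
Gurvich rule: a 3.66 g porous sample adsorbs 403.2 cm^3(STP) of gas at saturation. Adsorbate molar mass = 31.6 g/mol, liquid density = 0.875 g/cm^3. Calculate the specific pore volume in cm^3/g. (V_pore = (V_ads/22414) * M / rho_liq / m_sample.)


Moles adsorbed n = V_ads / 22414 = 403.2 / 22414 = 1.798876e-02 mol
Liquid volume V_liq = n * M / rho_liq = 1.798876e-02 * 31.6 / 0.875 = 0.64965 cm^3
Specific pore volume V_pore = V_liq / m_sample = 0.64965 / 3.66
V_pore = 0.1775 cm^3/g

0.1775


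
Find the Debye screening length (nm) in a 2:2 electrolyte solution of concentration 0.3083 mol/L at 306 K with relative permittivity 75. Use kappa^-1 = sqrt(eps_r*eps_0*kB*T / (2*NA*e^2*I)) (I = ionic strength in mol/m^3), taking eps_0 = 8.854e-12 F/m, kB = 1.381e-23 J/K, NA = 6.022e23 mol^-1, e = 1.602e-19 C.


Ionic strength I = 0.3083 * 2^2 * 1000 = 1233.2 mol/m^3
kappa^-1 = sqrt(75 * 8.854e-12 * 1.381e-23 * 306 / (2 * 6.022e23 * (1.602e-19)^2 * 1233.2))
kappa^-1 = 0.271 nm

0.271


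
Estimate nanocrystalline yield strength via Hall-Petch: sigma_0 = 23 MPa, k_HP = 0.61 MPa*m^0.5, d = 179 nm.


d = 179 nm = 1.79e-07 m
sqrt(d) = 0.0004230839
Hall-Petch contribution = k / sqrt(d) = 0.61 / 0.0004230839 = 1441.8 MPa
sigma = sigma_0 + k/sqrt(d) = 23 + 1441.8 = 1464.8 MPa

1464.8


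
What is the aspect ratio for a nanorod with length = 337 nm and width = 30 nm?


Aspect ratio AR = length / diameter
AR = 337 / 30
AR = 11.23

11.23


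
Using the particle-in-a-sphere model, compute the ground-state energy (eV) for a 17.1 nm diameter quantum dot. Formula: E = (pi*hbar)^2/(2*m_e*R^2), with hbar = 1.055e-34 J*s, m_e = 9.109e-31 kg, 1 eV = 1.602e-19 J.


Radius R = 17.1/2 = 8.55 nm = 8.55e-09 m
E = (pi * 1.055e-34)^2 / (2 * 9.109e-31 * (8.55e-09)^2)
E(J) = 8.24844e-22
E = E(J) / 1.602e-19 = 0.0051 eV

0.0051


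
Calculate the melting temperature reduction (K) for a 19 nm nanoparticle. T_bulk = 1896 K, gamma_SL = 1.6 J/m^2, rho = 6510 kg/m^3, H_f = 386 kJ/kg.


Radius R = 19/2 = 9.5 nm = 9.5e-09 m
Convert H_f = 386 kJ/kg = 386000 J/kg
dT = 2 * gamma_SL * T_bulk / (rho * H_f * R)
dT = 2 * 1.6 * 1896 / (6510 * 386000 * 9.5e-09)
dT = 254.2 K

254.2


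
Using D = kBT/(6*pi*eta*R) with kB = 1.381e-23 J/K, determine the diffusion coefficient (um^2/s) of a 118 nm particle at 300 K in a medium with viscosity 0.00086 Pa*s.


Radius R = 118/2 = 59 nm = 5.9e-08 m
D = kB*T / (6*pi*eta*R)
D = 1.381e-23 * 300 / (6 * pi * 0.00086 * 5.9e-08)
D = 4.33175e-12 m^2/s = 4.332 um^2/s

4.332


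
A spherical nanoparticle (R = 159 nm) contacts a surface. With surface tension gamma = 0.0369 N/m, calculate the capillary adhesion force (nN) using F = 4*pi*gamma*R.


Convert radius: R = 159 nm = 1.59e-07 m
F = 4 * pi * gamma * R
F = 4 * pi * 0.0369 * 1.59e-07
F = 7.37282e-08 N = 73.7282 nN

73.7282


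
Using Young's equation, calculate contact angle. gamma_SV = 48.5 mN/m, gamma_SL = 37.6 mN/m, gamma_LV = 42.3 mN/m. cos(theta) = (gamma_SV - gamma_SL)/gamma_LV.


cos(theta) = (gamma_SV - gamma_SL) / gamma_LV
cos(theta) = (48.5 - 37.6) / 42.3
cos(theta) = 0.257683
theta = arccos(0.257683) = 75.07 degrees

75.07


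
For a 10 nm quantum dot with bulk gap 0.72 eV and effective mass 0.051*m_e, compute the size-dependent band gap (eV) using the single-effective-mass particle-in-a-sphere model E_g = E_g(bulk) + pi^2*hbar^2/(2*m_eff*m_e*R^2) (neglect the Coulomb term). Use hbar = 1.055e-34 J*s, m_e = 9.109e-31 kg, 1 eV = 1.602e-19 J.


Radius R = 10/2 nm = 5e-09 m
Confinement energy dE = pi^2 * hbar^2 / (2 * m_eff * m_e * R^2)
dE = pi^2 * (1.055e-34)^2 / (2 * 0.051 * 9.109e-31 * (5e-09)^2) J, divided by 1.602e-19 J/eV
dE = 0.2952 eV
Total band gap = E_g(bulk) + dE = 0.72 + 0.2952 = 1.0152 eV

1.0152
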